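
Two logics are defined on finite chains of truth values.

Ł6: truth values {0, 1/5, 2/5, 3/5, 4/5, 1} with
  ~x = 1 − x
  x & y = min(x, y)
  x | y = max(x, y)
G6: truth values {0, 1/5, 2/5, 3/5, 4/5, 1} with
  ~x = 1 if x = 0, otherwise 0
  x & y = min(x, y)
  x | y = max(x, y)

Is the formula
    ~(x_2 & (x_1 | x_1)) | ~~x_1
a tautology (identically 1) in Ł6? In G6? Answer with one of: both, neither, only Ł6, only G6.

only G6

In Ł6: at x_1 = 1/5, x_2 = 1/5 the value is 4/5 — not a tautology.
In G6: every assignment gives 1 — tautology.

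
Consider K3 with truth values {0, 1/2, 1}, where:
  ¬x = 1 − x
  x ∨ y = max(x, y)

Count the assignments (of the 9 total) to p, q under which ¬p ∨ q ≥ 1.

5

p = 0, q = 0 ↦ 1  ≥
p = 0, q = 1/2 ↦ 1  ≥
p = 0, q = 1 ↦ 1  ≥
p = 1/2, q = 0 ↦ 1/2  <
p = 1/2, q = 1/2 ↦ 1/2  <
p = 1/2, q = 1 ↦ 1  ≥
p = 1, q = 0 ↦ 0  <
p = 1, q = 1/2 ↦ 1/2  <
p = 1, q = 1 ↦ 1  ≥
So 5 of the 9 assignments meet the threshold.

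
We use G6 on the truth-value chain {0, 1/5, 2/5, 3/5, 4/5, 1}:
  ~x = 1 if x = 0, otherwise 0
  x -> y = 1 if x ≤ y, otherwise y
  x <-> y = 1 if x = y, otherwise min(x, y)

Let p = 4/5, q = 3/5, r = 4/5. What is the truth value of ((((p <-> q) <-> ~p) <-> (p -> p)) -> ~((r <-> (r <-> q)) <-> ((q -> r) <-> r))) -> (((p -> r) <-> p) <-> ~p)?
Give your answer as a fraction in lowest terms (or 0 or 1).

0

p <-> q = 4/5 <-> 3/5 = 3/5
~p = ~4/5 = 0
(p <-> q) <-> ~p = 3/5 <-> 0 = 0
p -> p = 4/5 -> 4/5 = 1
((p <-> q) <-> ~p) <-> (p -> p) = 0 <-> 1 = 0
r <-> q = 4/5 <-> 3/5 = 3/5
r <-> (r <-> q) = 4/5 <-> 3/5 = 3/5
q -> r = 3/5 -> 4/5 = 1
(q -> r) <-> r = 1 <-> 4/5 = 4/5
(r <-> (r <-> q)) <-> ((q -> r) <-> r) = 3/5 <-> 4/5 = 3/5
~((r <-> (r <-> q)) <-> ((q -> r) <-> r)) = ~3/5 = 0
(((p <-> q) <-> ~p) <-> (p -> p)) -> ~((r <-> (r <-> q)) <-> ((q -> r) <-> r)) = 0 -> 0 = 1
p -> r = 4/5 -> 4/5 = 1
(p -> r) <-> p = 1 <-> 4/5 = 4/5
~p = ~4/5 = 0
((p -> r) <-> p) <-> ~p = 4/5 <-> 0 = 0
((((p <-> q) <-> ~p) <-> (p -> p)) -> ~((r <-> (r <-> q)) <-> ((q -> r) <-> r))) -> (((p -> r) <-> p) <-> ~p) = 1 -> 0 = 0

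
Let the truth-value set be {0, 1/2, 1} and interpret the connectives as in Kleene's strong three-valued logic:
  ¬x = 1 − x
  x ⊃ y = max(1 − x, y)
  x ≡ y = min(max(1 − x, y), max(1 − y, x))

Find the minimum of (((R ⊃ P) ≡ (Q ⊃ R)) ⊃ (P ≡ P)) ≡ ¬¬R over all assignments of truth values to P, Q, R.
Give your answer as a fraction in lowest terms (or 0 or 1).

0

Take P = 0, Q = 0, R = 0:
R ⊃ P = 0 ⊃ 0 = 1
Q ⊃ R = 0 ⊃ 0 = 1
(R ⊃ P) ≡ (Q ⊃ R) = 1 ≡ 1 = 1
P ≡ P = 0 ≡ 0 = 1
((R ⊃ P) ≡ (Q ⊃ R)) ⊃ (P ≡ P) = 1 ⊃ 1 = 1
¬R = ¬0 = 1
¬¬R = ¬1 = 0
(((R ⊃ P) ≡ (Q ⊃ R)) ⊃ (P ≡ P)) ≡ ¬¬R = 1 ≡ 0 = 0
No assignment yields a value below 0, so this is the minimum.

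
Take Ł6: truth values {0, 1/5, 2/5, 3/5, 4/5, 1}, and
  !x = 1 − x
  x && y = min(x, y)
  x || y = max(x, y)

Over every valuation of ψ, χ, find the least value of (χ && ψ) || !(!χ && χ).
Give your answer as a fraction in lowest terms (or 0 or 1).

3/5

Take ψ = 0, χ = 2/5:
χ && ψ = 2/5 && 0 = 0
!χ = !2/5 = 3/5
!χ && χ = 3/5 && 2/5 = 2/5
!(!χ && χ) = !2/5 = 3/5
(χ && ψ) || !(!χ && χ) = 0 || 3/5 = 3/5
No assignment yields a value below 3/5, so this is the minimum.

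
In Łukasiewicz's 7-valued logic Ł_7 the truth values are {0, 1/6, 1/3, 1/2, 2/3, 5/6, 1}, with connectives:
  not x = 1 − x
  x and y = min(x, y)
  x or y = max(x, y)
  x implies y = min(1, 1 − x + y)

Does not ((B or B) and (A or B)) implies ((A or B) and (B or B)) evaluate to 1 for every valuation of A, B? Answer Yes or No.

Counterexample: take A = 0, B = 0.
B or B = 0 or 0 = 0
A or B = 0 or 0 = 0
(B or B) and (A or B) = 0 and 0 = 0
not ((B or B) and (A or B)) = not 0 = 1
(A or B) and (B or B) = 0 and 0 = 0
not ((B or B) and (A or B)) implies ((A or B) and (B or B)) = 1 implies 0 = 0
This gives 0 ≠ 1.

No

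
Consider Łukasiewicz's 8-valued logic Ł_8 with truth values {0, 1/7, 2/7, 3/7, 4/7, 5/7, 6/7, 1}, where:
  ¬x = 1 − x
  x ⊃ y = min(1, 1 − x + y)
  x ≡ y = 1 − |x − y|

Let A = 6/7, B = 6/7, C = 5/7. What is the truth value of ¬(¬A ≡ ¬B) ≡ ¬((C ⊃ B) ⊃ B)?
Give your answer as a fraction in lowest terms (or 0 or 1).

¬A = ¬6/7 = 1/7
¬B = ¬6/7 = 1/7
¬A ≡ ¬B = 1/7 ≡ 1/7 = 1
¬(¬A ≡ ¬B) = ¬1 = 0
C ⊃ B = 5/7 ⊃ 6/7 = 1
(C ⊃ B) ⊃ B = 1 ⊃ 6/7 = 6/7
¬((C ⊃ B) ⊃ B) = ¬6/7 = 1/7
¬(¬A ≡ ¬B) ≡ ¬((C ⊃ B) ⊃ B) = 0 ≡ 1/7 = 6/7

6/7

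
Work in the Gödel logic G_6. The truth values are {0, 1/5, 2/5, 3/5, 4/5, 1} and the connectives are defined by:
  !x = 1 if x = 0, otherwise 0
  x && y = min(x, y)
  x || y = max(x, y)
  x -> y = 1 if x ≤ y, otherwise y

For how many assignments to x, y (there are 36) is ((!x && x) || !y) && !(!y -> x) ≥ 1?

value 1: 1 assignment (counts)
value 0: 35 assignments
So 1 of the 36 assignments meets the threshold.

1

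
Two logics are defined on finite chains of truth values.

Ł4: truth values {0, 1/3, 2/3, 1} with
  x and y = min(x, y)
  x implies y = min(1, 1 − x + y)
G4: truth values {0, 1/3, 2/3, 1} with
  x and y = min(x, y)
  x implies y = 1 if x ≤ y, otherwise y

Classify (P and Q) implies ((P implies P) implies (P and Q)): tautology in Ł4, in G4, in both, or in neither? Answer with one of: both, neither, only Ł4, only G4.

In Ł4: every assignment gives 1 — tautology.
In G4: every assignment gives 1 — tautology.

both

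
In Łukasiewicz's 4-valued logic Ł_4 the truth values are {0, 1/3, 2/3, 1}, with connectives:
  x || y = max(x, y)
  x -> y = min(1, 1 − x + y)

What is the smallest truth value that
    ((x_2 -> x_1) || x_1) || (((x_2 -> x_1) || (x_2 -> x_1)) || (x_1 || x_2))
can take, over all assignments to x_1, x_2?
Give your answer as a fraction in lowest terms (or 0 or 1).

Take x_1 = 0, x_2 = 1/3:
x_2 -> x_1 = 1/3 -> 0 = 2/3
(x_2 -> x_1) || x_1 = 2/3 || 0 = 2/3
x_2 -> x_1 = 1/3 -> 0 = 2/3
x_2 -> x_1 = 1/3 -> 0 = 2/3
(x_2 -> x_1) || (x_2 -> x_1) = 2/3 || 2/3 = 2/3
x_1 || x_2 = 0 || 1/3 = 1/3
((x_2 -> x_1) || (x_2 -> x_1)) || (x_1 || x_2) = 2/3 || 1/3 = 2/3
((x_2 -> x_1) || x_1) || (((x_2 -> x_1) || (x_2 -> x_1)) || (x_1 || x_2)) = 2/3 || 2/3 = 2/3
No assignment yields a value below 2/3, so this is the minimum.

2/3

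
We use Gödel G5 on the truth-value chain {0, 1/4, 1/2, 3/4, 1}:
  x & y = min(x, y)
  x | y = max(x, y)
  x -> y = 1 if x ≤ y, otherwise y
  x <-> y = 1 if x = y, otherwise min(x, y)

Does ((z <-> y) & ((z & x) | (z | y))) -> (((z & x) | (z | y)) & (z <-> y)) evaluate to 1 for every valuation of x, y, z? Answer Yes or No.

At x = 1/2, y = 1, z = 1/4, for instance:
z <-> y = 1/4 <-> 1 = 1/4
z & x = 1/4 & 1/2 = 1/4
z | y = 1/4 | 1 = 1
(z & x) | (z | y) = 1/4 | 1 = 1
(z <-> y) & ((z & x) | (z | y)) = 1/4 & 1 = 1/4
((z & x) | (z | y)) & (z <-> y) = 1 & 1/4 = 1/4
((z <-> y) & ((z & x) | (z | y))) -> (((z & x) | (z | y)) & (z <-> y)) = 1/4 -> 1/4 = 1
and checking the remaining 124 assignments likewise gives ≥ 1 in every case.

Yes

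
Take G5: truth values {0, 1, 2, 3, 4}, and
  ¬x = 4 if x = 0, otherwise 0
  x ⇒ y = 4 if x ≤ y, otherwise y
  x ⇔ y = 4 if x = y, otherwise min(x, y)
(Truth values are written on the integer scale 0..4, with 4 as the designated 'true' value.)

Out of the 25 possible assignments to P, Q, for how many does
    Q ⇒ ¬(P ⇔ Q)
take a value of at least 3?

value 4: 9 assignments (counts)
value 0: 16 assignments
So 9 of the 25 assignments meet the threshold.

9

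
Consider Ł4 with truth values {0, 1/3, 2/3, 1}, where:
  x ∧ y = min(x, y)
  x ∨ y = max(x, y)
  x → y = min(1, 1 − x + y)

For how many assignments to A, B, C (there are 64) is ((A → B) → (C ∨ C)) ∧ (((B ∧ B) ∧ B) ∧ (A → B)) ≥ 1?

4

value 1: 4 assignments (counts)
value 2/3: 13 assignments
value 1/3: 22 assignments
value 0: 25 assignments
So 4 of the 64 assignments meet the threshold.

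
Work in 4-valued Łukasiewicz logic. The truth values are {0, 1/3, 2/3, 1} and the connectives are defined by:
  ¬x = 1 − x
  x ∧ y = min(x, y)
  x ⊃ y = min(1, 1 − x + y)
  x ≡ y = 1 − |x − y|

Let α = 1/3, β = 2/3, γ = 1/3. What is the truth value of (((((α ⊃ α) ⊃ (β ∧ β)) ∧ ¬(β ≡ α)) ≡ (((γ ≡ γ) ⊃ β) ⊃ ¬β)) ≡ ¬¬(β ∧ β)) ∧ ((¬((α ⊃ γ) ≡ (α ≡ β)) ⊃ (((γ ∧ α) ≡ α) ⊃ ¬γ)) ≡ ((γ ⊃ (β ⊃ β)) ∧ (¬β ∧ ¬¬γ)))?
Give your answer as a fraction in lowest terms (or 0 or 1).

1/3

α ⊃ α = 1/3 ⊃ 1/3 = 1
β ∧ β = 2/3 ∧ 2/3 = 2/3
(α ⊃ α) ⊃ (β ∧ β) = 1 ⊃ 2/3 = 2/3
β ≡ α = 2/3 ≡ 1/3 = 2/3
¬(β ≡ α) = ¬2/3 = 1/3
((α ⊃ α) ⊃ (β ∧ β)) ∧ ¬(β ≡ α) = 2/3 ∧ 1/3 = 1/3
γ ≡ γ = 1/3 ≡ 1/3 = 1
(γ ≡ γ) ⊃ β = 1 ⊃ 2/3 = 2/3
¬β = ¬2/3 = 1/3
((γ ≡ γ) ⊃ β) ⊃ ¬β = 2/3 ⊃ 1/3 = 2/3
(((α ⊃ α) ⊃ (β ∧ β)) ∧ ¬(β ≡ α)) ≡ (((γ ≡ γ) ⊃ β) ⊃ ¬β) = 1/3 ≡ 2/3 = 2/3
β ∧ β = 2/3 ∧ 2/3 = 2/3
¬(β ∧ β) = ¬2/3 = 1/3
¬¬(β ∧ β) = ¬1/3 = 2/3
((((α ⊃ α) ⊃ (β ∧ β)) ∧ ¬(β ≡ α)) ≡ (((γ ≡ γ) ⊃ β) ⊃ ¬β)) ≡ ¬¬(β ∧ β) = 2/3 ≡ 2/3 = 1
α ⊃ γ = 1/3 ⊃ 1/3 = 1
α ≡ β = 1/3 ≡ 2/3 = 2/3
(α ⊃ γ) ≡ (α ≡ β) = 1 ≡ 2/3 = 2/3
¬((α ⊃ γ) ≡ (α ≡ β)) = ¬2/3 = 1/3
γ ∧ α = 1/3 ∧ 1/3 = 1/3
(γ ∧ α) ≡ α = 1/3 ≡ 1/3 = 1
¬γ = ¬1/3 = 2/3
((γ ∧ α) ≡ α) ⊃ ¬γ = 1 ⊃ 2/3 = 2/3
¬((α ⊃ γ) ≡ (α ≡ β)) ⊃ (((γ ∧ α) ≡ α) ⊃ ¬γ) = 1/3 ⊃ 2/3 = 1
β ⊃ β = 2/3 ⊃ 2/3 = 1
γ ⊃ (β ⊃ β) = 1/3 ⊃ 1 = 1
¬β = ¬2/3 = 1/3
¬γ = ¬1/3 = 2/3
¬¬γ = ¬2/3 = 1/3
¬β ∧ ¬¬γ = 1/3 ∧ 1/3 = 1/3
(γ ⊃ (β ⊃ β)) ∧ (¬β ∧ ¬¬γ) = 1 ∧ 1/3 = 1/3
(¬((α ⊃ γ) ≡ (α ≡ β)) ⊃ (((γ ∧ α) ≡ α) ⊃ ¬γ)) ≡ ((γ ⊃ (β ⊃ β)) ∧ (¬β ∧ ¬¬γ)) = 1 ≡ 1/3 = 1/3
(((((α ⊃ α) ⊃ (β ∧ β)) ∧ ¬(β ≡ α)) ≡ (((γ ≡ γ) ⊃ β) ⊃ ¬β)) ≡ ¬¬(β ∧ β)) ∧ ((¬((α ⊃ γ) ≡ (α ≡ β)) ⊃ (((γ ∧ α) ≡ α) ⊃ ¬γ)) ≡ ((γ ⊃ (β ⊃ β)) ∧ (¬β ∧ ¬¬γ))) = 1 ∧ 1/3 = 1/3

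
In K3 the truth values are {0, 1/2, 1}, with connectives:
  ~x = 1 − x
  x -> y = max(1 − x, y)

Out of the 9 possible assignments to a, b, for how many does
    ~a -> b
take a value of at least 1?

a = 0, b = 0 ↦ 0  <
a = 0, b = 1/2 ↦ 1/2  <
a = 0, b = 1 ↦ 1  ≥
a = 1/2, b = 0 ↦ 1/2  <
a = 1/2, b = 1/2 ↦ 1/2  <
a = 1/2, b = 1 ↦ 1  ≥
a = 1, b = 0 ↦ 1  ≥
a = 1, b = 1/2 ↦ 1  ≥
a = 1, b = 1 ↦ 1  ≥
So 5 of the 9 assignments meet the threshold.

5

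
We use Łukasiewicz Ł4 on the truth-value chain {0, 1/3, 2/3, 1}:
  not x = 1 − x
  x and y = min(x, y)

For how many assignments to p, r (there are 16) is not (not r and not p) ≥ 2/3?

12

p = 0, r = 0 ↦ 0  <
p = 0, r = 1/3 ↦ 1/3  <
p = 0, r = 2/3 ↦ 2/3  ≥
p = 0, r = 1 ↦ 1  ≥
p = 1/3, r = 0 ↦ 1/3  <
p = 1/3, r = 1/3 ↦ 1/3  <
p = 1/3, r = 2/3 ↦ 2/3  ≥
p = 1/3, r = 1 ↦ 1  ≥
p = 2/3, r = 0 ↦ 2/3  ≥
p = 2/3, r = 1/3 ↦ 2/3  ≥
p = 2/3, r = 2/3 ↦ 2/3  ≥
p = 2/3, r = 1 ↦ 1  ≥
p = 1, r = 0 ↦ 1  ≥
p = 1, r = 1/3 ↦ 1  ≥
p = 1, r = 2/3 ↦ 1  ≥
p = 1, r = 1 ↦ 1  ≥
So 12 of the 16 assignments meet the threshold.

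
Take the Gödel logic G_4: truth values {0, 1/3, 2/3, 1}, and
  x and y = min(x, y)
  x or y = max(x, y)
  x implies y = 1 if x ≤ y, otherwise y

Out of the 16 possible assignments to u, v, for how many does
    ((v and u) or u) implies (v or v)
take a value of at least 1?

10

u = 0, v = 0 ↦ 1  ≥
u = 0, v = 1/3 ↦ 1  ≥
u = 0, v = 2/3 ↦ 1  ≥
u = 0, v = 1 ↦ 1  ≥
u = 1/3, v = 0 ↦ 0  <
u = 1/3, v = 1/3 ↦ 1  ≥
u = 1/3, v = 2/3 ↦ 1  ≥
u = 1/3, v = 1 ↦ 1  ≥
u = 2/3, v = 0 ↦ 0  <
u = 2/3, v = 1/3 ↦ 1/3  <
u = 2/3, v = 2/3 ↦ 1  ≥
u = 2/3, v = 1 ↦ 1  ≥
u = 1, v = 0 ↦ 0  <
u = 1, v = 1/3 ↦ 1/3  <
u = 1, v = 2/3 ↦ 2/3  <
u = 1, v = 1 ↦ 1  ≥
So 10 of the 16 assignments meet the threshold.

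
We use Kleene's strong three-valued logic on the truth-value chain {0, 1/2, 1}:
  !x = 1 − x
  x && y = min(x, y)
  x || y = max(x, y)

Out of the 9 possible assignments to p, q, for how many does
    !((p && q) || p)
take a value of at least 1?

3

p = 0, q = 0 ↦ 1  ≥
p = 0, q = 1/2 ↦ 1  ≥
p = 0, q = 1 ↦ 1  ≥
p = 1/2, q = 0 ↦ 1/2  <
p = 1/2, q = 1/2 ↦ 1/2  <
p = 1/2, q = 1 ↦ 1/2  <
p = 1, q = 0 ↦ 0  <
p = 1, q = 1/2 ↦ 0  <
p = 1, q = 1 ↦ 0  <
So 3 of the 9 assignments meet the threshold.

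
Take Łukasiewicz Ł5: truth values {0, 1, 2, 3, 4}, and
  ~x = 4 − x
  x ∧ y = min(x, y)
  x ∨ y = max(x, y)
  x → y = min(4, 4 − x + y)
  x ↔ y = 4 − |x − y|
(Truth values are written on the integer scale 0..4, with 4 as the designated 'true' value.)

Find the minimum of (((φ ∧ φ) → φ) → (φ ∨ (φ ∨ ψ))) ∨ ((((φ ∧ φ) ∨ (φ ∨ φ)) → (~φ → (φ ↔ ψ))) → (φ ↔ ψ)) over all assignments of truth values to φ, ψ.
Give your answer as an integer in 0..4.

2

Take φ = 0, ψ = 2:
φ ∧ φ = 0 ∧ 0 = 0
(φ ∧ φ) → φ = 0 → 0 = 4
φ ∨ ψ = 0 ∨ 2 = 2
φ ∨ (φ ∨ ψ) = 0 ∨ 2 = 2
((φ ∧ φ) → φ) → (φ ∨ (φ ∨ ψ)) = 4 → 2 = 2
φ ∧ φ = 0 ∧ 0 = 0
φ ∨ φ = 0 ∨ 0 = 0
(φ ∧ φ) ∨ (φ ∨ φ) = 0 ∨ 0 = 0
~φ = ~0 = 4
φ ↔ ψ = 0 ↔ 2 = 2
~φ → (φ ↔ ψ) = 4 → 2 = 2
((φ ∧ φ) ∨ (φ ∨ φ)) → (~φ → (φ ↔ ψ)) = 0 → 2 = 4
φ ↔ ψ = 0 ↔ 2 = 2
(((φ ∧ φ) ∨ (φ ∨ φ)) → (~φ → (φ ↔ ψ))) → (φ ↔ ψ) = 4 → 2 = 2
(((φ ∧ φ) → φ) → (φ ∨ (φ ∨ ψ))) ∨ ((((φ ∧ φ) ∨ (φ ∨ φ)) → (~φ → (φ ↔ ψ))) → (φ ↔ ψ)) = 2 ∨ 2 = 2
No assignment yields a value below 2, so this is the minimum.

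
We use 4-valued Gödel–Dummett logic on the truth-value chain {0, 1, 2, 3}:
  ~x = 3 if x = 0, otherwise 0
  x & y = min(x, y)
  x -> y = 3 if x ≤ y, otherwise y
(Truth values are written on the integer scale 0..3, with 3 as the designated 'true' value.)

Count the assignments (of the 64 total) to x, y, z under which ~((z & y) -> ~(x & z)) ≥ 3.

27

value 3: 27 assignments (counts)
value 0: 37 assignments
So 27 of the 64 assignments meet the threshold.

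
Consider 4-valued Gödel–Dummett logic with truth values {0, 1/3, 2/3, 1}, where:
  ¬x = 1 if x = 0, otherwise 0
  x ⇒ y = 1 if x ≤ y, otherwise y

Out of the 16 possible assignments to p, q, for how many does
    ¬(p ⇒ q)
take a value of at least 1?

p = 0, q = 0 ↦ 0  <
p = 0, q = 1/3 ↦ 0  <
p = 0, q = 2/3 ↦ 0  <
p = 0, q = 1 ↦ 0  <
p = 1/3, q = 0 ↦ 1  ≥
p = 1/3, q = 1/3 ↦ 0  <
p = 1/3, q = 2/3 ↦ 0  <
p = 1/3, q = 1 ↦ 0  <
p = 2/3, q = 0 ↦ 1  ≥
p = 2/3, q = 1/3 ↦ 0  <
p = 2/3, q = 2/3 ↦ 0  <
p = 2/3, q = 1 ↦ 0  <
p = 1, q = 0 ↦ 1  ≥
p = 1, q = 1/3 ↦ 0  <
p = 1, q = 2/3 ↦ 0  <
p = 1, q = 1 ↦ 0  <
So 3 of the 16 assignments meet the threshold.

3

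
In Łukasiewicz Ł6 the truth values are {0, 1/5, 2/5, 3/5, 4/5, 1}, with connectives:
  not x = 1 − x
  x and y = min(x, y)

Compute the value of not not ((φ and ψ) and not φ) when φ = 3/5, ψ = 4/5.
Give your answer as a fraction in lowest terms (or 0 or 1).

2/5

φ and ψ = 3/5 and 4/5 = 3/5
not φ = not 3/5 = 2/5
(φ and ψ) and not φ = 3/5 and 2/5 = 2/5
not ((φ and ψ) and not φ) = not 2/5 = 3/5
not not ((φ and ψ) and not φ) = not 3/5 = 2/5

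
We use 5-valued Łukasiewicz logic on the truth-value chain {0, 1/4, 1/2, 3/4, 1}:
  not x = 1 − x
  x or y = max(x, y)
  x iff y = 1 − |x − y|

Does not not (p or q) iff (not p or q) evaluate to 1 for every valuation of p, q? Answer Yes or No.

Counterexample: take p = 0, q = 0.
p or q = 0 or 0 = 0
not (p or q) = not 0 = 1
not not (p or q) = not 1 = 0
not p = not 0 = 1
not p or q = 1 or 0 = 1
not not (p or q) iff (not p or q) = 0 iff 1 = 0
This gives 0 ≠ 1.

No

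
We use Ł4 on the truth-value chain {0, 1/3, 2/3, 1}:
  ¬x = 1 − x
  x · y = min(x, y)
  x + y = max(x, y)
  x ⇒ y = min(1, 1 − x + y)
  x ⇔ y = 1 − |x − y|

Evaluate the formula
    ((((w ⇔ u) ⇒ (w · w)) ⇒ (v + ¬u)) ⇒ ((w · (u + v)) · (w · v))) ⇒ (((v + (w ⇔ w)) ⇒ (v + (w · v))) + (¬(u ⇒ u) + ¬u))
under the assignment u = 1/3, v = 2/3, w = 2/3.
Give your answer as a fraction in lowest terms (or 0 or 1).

w ⇔ u = 2/3 ⇔ 1/3 = 2/3
w · w = 2/3 · 2/3 = 2/3
(w ⇔ u) ⇒ (w · w) = 2/3 ⇒ 2/3 = 1
¬u = ¬1/3 = 2/3
v + ¬u = 2/3 + 2/3 = 2/3
((w ⇔ u) ⇒ (w · w)) ⇒ (v + ¬u) = 1 ⇒ 2/3 = 2/3
u + v = 1/3 + 2/3 = 2/3
w · (u + v) = 2/3 · 2/3 = 2/3
w · v = 2/3 · 2/3 = 2/3
(w · (u + v)) · (w · v) = 2/3 · 2/3 = 2/3
(((w ⇔ u) ⇒ (w · w)) ⇒ (v + ¬u)) ⇒ ((w · (u + v)) · (w · v)) = 2/3 ⇒ 2/3 = 1
w ⇔ w = 2/3 ⇔ 2/3 = 1
v + (w ⇔ w) = 2/3 + 1 = 1
w · v = 2/3 · 2/3 = 2/3
v + (w · v) = 2/3 + 2/3 = 2/3
(v + (w ⇔ w)) ⇒ (v + (w · v)) = 1 ⇒ 2/3 = 2/3
u ⇒ u = 1/3 ⇒ 1/3 = 1
¬(u ⇒ u) = ¬1 = 0
¬u = ¬1/3 = 2/3
¬(u ⇒ u) + ¬u = 0 + 2/3 = 2/3
((v + (w ⇔ w)) ⇒ (v + (w · v))) + (¬(u ⇒ u) + ¬u) = 2/3 + 2/3 = 2/3
((((w ⇔ u) ⇒ (w · w)) ⇒ (v + ¬u)) ⇒ ((w · (u + v)) · (w · v))) ⇒ (((v + (w ⇔ w)) ⇒ (v + (w · v))) + (¬(u ⇒ u) + ¬u)) = 1 ⇒ 2/3 = 2/3

2/3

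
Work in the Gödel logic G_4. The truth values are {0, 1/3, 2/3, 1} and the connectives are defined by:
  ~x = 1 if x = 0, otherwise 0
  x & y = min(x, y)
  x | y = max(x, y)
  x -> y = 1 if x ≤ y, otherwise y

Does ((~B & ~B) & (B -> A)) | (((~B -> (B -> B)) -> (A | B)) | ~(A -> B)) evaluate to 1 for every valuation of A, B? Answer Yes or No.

Counterexample: take A = 0, B = 1/3.
~B = ~1/3 = 0
~B = ~1/3 = 0
~B & ~B = 0 & 0 = 0
B -> A = 1/3 -> 0 = 0
(~B & ~B) & (B -> A) = 0 & 0 = 0
~B = ~1/3 = 0
B -> B = 1/3 -> 1/3 = 1
~B -> (B -> B) = 0 -> 1 = 1
A | B = 0 | 1/3 = 1/3
(~B -> (B -> B)) -> (A | B) = 1 -> 1/3 = 1/3
A -> B = 0 -> 1/3 = 1
~(A -> B) = ~1 = 0
((~B -> (B -> B)) -> (A | B)) | ~(A -> B) = 1/3 | 0 = 1/3
((~B & ~B) & (B -> A)) | (((~B -> (B -> B)) -> (A | B)) | ~(A -> B)) = 0 | 1/3 = 1/3
This gives 1/3 ≠ 1.

No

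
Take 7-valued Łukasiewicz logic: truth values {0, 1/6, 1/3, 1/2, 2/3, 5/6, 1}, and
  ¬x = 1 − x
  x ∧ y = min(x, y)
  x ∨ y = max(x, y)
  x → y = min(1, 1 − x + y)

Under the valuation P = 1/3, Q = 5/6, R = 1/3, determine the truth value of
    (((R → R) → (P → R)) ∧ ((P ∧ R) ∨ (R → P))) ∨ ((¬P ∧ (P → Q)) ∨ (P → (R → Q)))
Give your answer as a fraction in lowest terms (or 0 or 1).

1

R → R = 1/3 → 1/3 = 1
P → R = 1/3 → 1/3 = 1
(R → R) → (P → R) = 1 → 1 = 1
P ∧ R = 1/3 ∧ 1/3 = 1/3
R → P = 1/3 → 1/3 = 1
(P ∧ R) ∨ (R → P) = 1/3 ∨ 1 = 1
((R → R) → (P → R)) ∧ ((P ∧ R) ∨ (R → P)) = 1 ∧ 1 = 1
¬P = ¬1/3 = 2/3
P → Q = 1/3 → 5/6 = 1
¬P ∧ (P → Q) = 2/3 ∧ 1 = 2/3
R → Q = 1/3 → 5/6 = 1
P → (R → Q) = 1/3 → 1 = 1
(¬P ∧ (P → Q)) ∨ (P → (R → Q)) = 2/3 ∨ 1 = 1
(((R → R) → (P → R)) ∧ ((P ∧ R) ∨ (R → P))) ∨ ((¬P ∧ (P → Q)) ∨ (P → (R → Q))) = 1 ∨ 1 = 1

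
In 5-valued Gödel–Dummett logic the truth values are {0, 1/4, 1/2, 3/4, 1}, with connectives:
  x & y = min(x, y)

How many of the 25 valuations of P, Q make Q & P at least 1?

value 1: 1 assignment (counts)
value 3/4: 3 assignments
value 1/2: 5 assignments
value 1/4: 7 assignments
value 0: 9 assignments
So 1 of the 25 assignments meets the threshold.

1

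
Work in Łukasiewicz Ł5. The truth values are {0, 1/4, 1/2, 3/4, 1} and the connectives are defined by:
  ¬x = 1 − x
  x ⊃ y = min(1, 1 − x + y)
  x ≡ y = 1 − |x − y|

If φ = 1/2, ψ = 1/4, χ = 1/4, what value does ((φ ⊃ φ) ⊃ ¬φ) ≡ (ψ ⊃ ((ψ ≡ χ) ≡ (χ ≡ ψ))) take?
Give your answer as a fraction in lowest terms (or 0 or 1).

φ ⊃ φ = 1/2 ⊃ 1/2 = 1
¬φ = ¬1/2 = 1/2
(φ ⊃ φ) ⊃ ¬φ = 1 ⊃ 1/2 = 1/2
ψ ≡ χ = 1/4 ≡ 1/4 = 1
χ ≡ ψ = 1/4 ≡ 1/4 = 1
(ψ ≡ χ) ≡ (χ ≡ ψ) = 1 ≡ 1 = 1
ψ ⊃ ((ψ ≡ χ) ≡ (χ ≡ ψ)) = 1/4 ⊃ 1 = 1
((φ ⊃ φ) ⊃ ¬φ) ≡ (ψ ⊃ ((ψ ≡ χ) ≡ (χ ≡ ψ))) = 1/2 ≡ 1 = 1/2

1/2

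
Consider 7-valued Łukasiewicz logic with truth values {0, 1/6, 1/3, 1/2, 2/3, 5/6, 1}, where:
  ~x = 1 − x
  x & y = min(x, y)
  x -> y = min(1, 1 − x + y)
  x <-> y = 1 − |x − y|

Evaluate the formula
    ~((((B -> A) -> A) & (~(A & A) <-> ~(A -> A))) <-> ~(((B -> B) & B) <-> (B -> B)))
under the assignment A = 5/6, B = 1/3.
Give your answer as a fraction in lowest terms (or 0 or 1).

1/6

B -> A = 1/3 -> 5/6 = 1
(B -> A) -> A = 1 -> 5/6 = 5/6
A & A = 5/6 & 5/6 = 5/6
~(A & A) = ~5/6 = 1/6
A -> A = 5/6 -> 5/6 = 1
~(A -> A) = ~1 = 0
~(A & A) <-> ~(A -> A) = 1/6 <-> 0 = 5/6
((B -> A) -> A) & (~(A & A) <-> ~(A -> A)) = 5/6 & 5/6 = 5/6
B -> B = 1/3 -> 1/3 = 1
(B -> B) & B = 1 & 1/3 = 1/3
B -> B = 1/3 -> 1/3 = 1
((B -> B) & B) <-> (B -> B) = 1/3 <-> 1 = 1/3
~(((B -> B) & B) <-> (B -> B)) = ~1/3 = 2/3
(((B -> A) -> A) & (~(A & A) <-> ~(A -> A))) <-> ~(((B -> B) & B) <-> (B -> B)) = 5/6 <-> 2/3 = 5/6
~((((B -> A) -> A) & (~(A & A) <-> ~(A -> A))) <-> ~(((B -> B) & B) <-> (B -> B))) = ~5/6 = 1/6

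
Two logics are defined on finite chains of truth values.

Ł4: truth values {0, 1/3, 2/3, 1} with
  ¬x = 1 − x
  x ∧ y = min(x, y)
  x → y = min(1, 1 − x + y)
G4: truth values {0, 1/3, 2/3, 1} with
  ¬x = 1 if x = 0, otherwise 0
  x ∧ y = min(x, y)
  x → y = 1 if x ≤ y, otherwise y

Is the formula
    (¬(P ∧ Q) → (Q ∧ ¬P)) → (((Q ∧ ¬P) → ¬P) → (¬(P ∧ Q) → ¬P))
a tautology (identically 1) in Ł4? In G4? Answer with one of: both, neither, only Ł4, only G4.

In Ł4: every assignment gives 1 — tautology.
In G4: every assignment gives 1 — tautology.

both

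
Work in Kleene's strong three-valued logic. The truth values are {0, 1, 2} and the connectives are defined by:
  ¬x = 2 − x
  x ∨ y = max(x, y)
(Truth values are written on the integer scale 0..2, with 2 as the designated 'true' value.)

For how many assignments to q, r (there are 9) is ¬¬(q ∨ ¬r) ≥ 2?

5

q = 0, r = 0 ↦ 2  ≥
q = 0, r = 1 ↦ 1  <
q = 0, r = 2 ↦ 0  <
q = 1, r = 0 ↦ 2  ≥
q = 1, r = 1 ↦ 1  <
q = 1, r = 2 ↦ 1  <
q = 2, r = 0 ↦ 2  ≥
q = 2, r = 1 ↦ 2  ≥
q = 2, r = 2 ↦ 2  ≥
So 5 of the 9 assignments meet the threshold.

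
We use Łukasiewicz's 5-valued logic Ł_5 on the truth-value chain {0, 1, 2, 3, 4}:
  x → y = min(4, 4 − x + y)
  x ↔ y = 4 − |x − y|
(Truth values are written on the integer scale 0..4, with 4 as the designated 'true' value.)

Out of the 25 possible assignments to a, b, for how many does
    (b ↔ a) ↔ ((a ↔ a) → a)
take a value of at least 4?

value 4: 7 assignments (counts)
value 3: 7 assignments
value 2: 6 assignments
value 1: 3 assignments
value 0: 2 assignments
So 7 of the 25 assignments meet the threshold.

7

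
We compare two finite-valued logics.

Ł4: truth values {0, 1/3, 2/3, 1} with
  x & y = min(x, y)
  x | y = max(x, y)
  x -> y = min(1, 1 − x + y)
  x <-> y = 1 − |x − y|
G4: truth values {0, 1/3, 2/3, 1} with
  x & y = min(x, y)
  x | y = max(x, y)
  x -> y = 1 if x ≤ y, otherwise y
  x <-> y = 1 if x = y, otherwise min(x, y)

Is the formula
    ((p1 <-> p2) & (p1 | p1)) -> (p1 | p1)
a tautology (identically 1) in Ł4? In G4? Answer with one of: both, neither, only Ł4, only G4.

both

In Ł4: every assignment gives 1 — tautology.
In G4: every assignment gives 1 — tautology.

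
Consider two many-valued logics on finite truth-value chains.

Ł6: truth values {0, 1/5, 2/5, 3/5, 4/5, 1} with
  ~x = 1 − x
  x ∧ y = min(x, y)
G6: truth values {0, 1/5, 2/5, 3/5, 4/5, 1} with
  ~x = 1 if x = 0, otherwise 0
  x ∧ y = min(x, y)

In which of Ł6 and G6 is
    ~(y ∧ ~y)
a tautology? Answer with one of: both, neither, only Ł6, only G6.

In Ł6: at y = 1/5 the value is 4/5 — not a tautology.
In G6: every assignment gives 1 — tautology.

only G6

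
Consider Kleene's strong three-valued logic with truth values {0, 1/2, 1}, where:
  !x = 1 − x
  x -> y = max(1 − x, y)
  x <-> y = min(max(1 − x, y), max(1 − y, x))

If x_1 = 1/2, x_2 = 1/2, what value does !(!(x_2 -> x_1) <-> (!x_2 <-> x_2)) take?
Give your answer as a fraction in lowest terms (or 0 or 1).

1/2

x_2 -> x_1 = 1/2 -> 1/2 = 1/2
!(x_2 -> x_1) = !1/2 = 1/2
!x_2 = !1/2 = 1/2
!x_2 <-> x_2 = 1/2 <-> 1/2 = 1/2
!(x_2 -> x_1) <-> (!x_2 <-> x_2) = 1/2 <-> 1/2 = 1/2
!(!(x_2 -> x_1) <-> (!x_2 <-> x_2)) = !1/2 = 1/2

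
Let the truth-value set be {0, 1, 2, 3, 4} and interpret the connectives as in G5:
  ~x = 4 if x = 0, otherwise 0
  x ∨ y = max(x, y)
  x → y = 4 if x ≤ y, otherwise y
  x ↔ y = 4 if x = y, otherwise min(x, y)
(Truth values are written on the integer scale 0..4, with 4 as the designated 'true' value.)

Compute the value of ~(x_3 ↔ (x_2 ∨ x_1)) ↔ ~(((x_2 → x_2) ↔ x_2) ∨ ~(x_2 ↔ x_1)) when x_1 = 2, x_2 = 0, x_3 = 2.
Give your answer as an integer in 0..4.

x_2 ∨ x_1 = 0 ∨ 2 = 2
x_3 ↔ (x_2 ∨ x_1) = 2 ↔ 2 = 4
~(x_3 ↔ (x_2 ∨ x_1)) = ~4 = 0
x_2 → x_2 = 0 → 0 = 4
(x_2 → x_2) ↔ x_2 = 4 ↔ 0 = 0
x_2 ↔ x_1 = 0 ↔ 2 = 0
~(x_2 ↔ x_1) = ~0 = 4
((x_2 → x_2) ↔ x_2) ∨ ~(x_2 ↔ x_1) = 0 ∨ 4 = 4
~(((x_2 → x_2) ↔ x_2) ∨ ~(x_2 ↔ x_1)) = ~4 = 0
~(x_3 ↔ (x_2 ∨ x_1)) ↔ ~(((x_2 → x_2) ↔ x_2) ∨ ~(x_2 ↔ x_1)) = 0 ↔ 0 = 4

4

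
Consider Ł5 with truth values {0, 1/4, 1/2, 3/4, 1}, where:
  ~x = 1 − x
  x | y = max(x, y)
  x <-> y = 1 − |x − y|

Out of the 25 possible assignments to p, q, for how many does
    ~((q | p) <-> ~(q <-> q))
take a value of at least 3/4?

value 1: 9 assignments (counts)
value 3/4: 7 assignments (counts)
value 1/2: 5 assignments
value 1/4: 3 assignments
value 0: 1 assignment
So 16 of the 25 assignments meet the threshold.

16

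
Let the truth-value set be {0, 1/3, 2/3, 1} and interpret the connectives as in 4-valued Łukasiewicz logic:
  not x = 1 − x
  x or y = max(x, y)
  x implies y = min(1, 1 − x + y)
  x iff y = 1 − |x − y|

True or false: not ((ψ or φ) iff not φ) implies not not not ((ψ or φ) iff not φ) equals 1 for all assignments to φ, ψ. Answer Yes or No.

Yes

φ = 0, ψ = 0 ↦ 1
φ = 0, ψ = 1/3 ↦ 1
φ = 0, ψ = 2/3 ↦ 1
φ = 0, ψ = 1 ↦ 1
φ = 1/3, ψ = 0 ↦ 1
φ = 1/3, ψ = 1/3 ↦ 1
φ = 1/3, ψ = 2/3 ↦ 1
φ = 1/3, ψ = 1 ↦ 1
φ = 2/3, ψ = 0 ↦ 1
φ = 2/3, ψ = 1/3 ↦ 1
φ = 2/3, ψ = 2/3 ↦ 1
φ = 2/3, ψ = 1 ↦ 1
φ = 1, ψ = 0 ↦ 1
φ = 1, ψ = 1/3 ↦ 1
φ = 1, ψ = 2/3 ↦ 1
φ = 1, ψ = 1 ↦ 1
Every assignment gives a value ≥ 1.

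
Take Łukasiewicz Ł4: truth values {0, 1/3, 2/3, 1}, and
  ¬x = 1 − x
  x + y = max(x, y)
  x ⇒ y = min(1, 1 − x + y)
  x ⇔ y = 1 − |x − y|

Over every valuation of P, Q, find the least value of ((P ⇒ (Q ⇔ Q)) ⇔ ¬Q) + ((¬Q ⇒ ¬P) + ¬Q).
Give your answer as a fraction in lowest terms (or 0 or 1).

Take P = 2/3, Q = 1/3:
Q ⇔ Q = 1/3 ⇔ 1/3 = 1
P ⇒ (Q ⇔ Q) = 2/3 ⇒ 1 = 1
¬Q = ¬1/3 = 2/3
(P ⇒ (Q ⇔ Q)) ⇔ ¬Q = 1 ⇔ 2/3 = 2/3
¬Q = ¬1/3 = 2/3
¬P = ¬2/3 = 1/3
¬Q ⇒ ¬P = 2/3 ⇒ 1/3 = 2/3
¬Q = ¬1/3 = 2/3
(¬Q ⇒ ¬P) + ¬Q = 2/3 + 2/3 = 2/3
((P ⇒ (Q ⇔ Q)) ⇔ ¬Q) + ((¬Q ⇒ ¬P) + ¬Q) = 2/3 + 2/3 = 2/3
No assignment yields a value below 2/3, so this is the minimum.

2/3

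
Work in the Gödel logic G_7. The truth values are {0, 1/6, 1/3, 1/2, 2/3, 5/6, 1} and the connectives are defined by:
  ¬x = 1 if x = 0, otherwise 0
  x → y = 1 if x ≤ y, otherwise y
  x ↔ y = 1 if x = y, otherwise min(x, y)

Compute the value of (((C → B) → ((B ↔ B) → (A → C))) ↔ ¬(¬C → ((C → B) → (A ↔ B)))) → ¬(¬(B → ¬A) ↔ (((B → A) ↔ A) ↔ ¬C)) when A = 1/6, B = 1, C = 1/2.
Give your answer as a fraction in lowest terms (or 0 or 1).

C → B = 1/2 → 1 = 1
B ↔ B = 1 ↔ 1 = 1
A → C = 1/6 → 1/2 = 1
(B ↔ B) → (A → C) = 1 → 1 = 1
(C → B) → ((B ↔ B) → (A → C)) = 1 → 1 = 1
¬C = ¬1/2 = 0
C → B = 1/2 → 1 = 1
A ↔ B = 1/6 ↔ 1 = 1/6
(C → B) → (A ↔ B) = 1 → 1/6 = 1/6
¬C → ((C → B) → (A ↔ B)) = 0 → 1/6 = 1
¬(¬C → ((C → B) → (A ↔ B))) = ¬1 = 0
((C → B) → ((B ↔ B) → (A → C))) ↔ ¬(¬C → ((C → B) → (A ↔ B))) = 1 ↔ 0 = 0
¬A = ¬1/6 = 0
B → ¬A = 1 → 0 = 0
¬(B → ¬A) = ¬0 = 1
B → A = 1 → 1/6 = 1/6
(B → A) ↔ A = 1/6 ↔ 1/6 = 1
¬C = ¬1/2 = 0
((B → A) ↔ A) ↔ ¬C = 1 ↔ 0 = 0
¬(B → ¬A) ↔ (((B → A) ↔ A) ↔ ¬C) = 1 ↔ 0 = 0
¬(¬(B → ¬A) ↔ (((B → A) ↔ A) ↔ ¬C)) = ¬0 = 1
(((C → B) → ((B ↔ B) → (A → C))) ↔ ¬(¬C → ((C → B) → (A ↔ B)))) → ¬(¬(B → ¬A) ↔ (((B → A) ↔ A) ↔ ¬C)) = 0 → 1 = 1

1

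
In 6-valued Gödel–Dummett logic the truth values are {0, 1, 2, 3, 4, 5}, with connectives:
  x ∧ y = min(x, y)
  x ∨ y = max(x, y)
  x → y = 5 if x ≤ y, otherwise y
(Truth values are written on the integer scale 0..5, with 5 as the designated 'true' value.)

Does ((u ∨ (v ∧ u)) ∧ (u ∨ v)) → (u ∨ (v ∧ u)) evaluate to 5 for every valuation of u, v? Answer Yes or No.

Yes

At u = 2, v = 2, for instance:
v ∧ u = 2 ∧ 2 = 2
u ∨ (v ∧ u) = 2 ∨ 2 = 2
u ∨ v = 2 ∨ 2 = 2
(u ∨ (v ∧ u)) ∧ (u ∨ v) = 2 ∧ 2 = 2
((u ∨ (v ∧ u)) ∧ (u ∨ v)) → (u ∨ (v ∧ u)) = 2 → 2 = 5
and checking the remaining 35 assignments likewise gives ≥ 5 in every case.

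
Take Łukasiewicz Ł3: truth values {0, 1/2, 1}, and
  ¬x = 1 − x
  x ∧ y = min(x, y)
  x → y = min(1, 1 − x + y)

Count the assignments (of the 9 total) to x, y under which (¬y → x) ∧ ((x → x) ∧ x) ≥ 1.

x = 0, y = 0 ↦ 0  <
x = 0, y = 1/2 ↦ 0  <
x = 0, y = 1 ↦ 0  <
x = 1/2, y = 0 ↦ 1/2  <
x = 1/2, y = 1/2 ↦ 1/2  <
x = 1/2, y = 1 ↦ 1/2  <
x = 1, y = 0 ↦ 1  ≥
x = 1, y = 1/2 ↦ 1  ≥
x = 1, y = 1 ↦ 1  ≥
So 3 of the 9 assignments meet the threshold.

3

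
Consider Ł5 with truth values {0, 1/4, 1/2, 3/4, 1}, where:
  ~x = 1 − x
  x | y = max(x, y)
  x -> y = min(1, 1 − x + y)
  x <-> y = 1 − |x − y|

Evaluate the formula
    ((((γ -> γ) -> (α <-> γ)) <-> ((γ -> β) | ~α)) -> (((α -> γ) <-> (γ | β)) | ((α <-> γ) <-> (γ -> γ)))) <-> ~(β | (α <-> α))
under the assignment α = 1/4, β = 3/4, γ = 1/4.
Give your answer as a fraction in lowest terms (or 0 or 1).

γ -> γ = 1/4 -> 1/4 = 1
α <-> γ = 1/4 <-> 1/4 = 1
(γ -> γ) -> (α <-> γ) = 1 -> 1 = 1
γ -> β = 1/4 -> 3/4 = 1
~α = ~1/4 = 3/4
(γ -> β) | ~α = 1 | 3/4 = 1
((γ -> γ) -> (α <-> γ)) <-> ((γ -> β) | ~α) = 1 <-> 1 = 1
α -> γ = 1/4 -> 1/4 = 1
γ | β = 1/4 | 3/4 = 3/4
(α -> γ) <-> (γ | β) = 1 <-> 3/4 = 3/4
α <-> γ = 1/4 <-> 1/4 = 1
γ -> γ = 1/4 -> 1/4 = 1
(α <-> γ) <-> (γ -> γ) = 1 <-> 1 = 1
((α -> γ) <-> (γ | β)) | ((α <-> γ) <-> (γ -> γ)) = 3/4 | 1 = 1
(((γ -> γ) -> (α <-> γ)) <-> ((γ -> β) | ~α)) -> (((α -> γ) <-> (γ | β)) | ((α <-> γ) <-> (γ -> γ))) = 1 -> 1 = 1
α <-> α = 1/4 <-> 1/4 = 1
β | (α <-> α) = 3/4 | 1 = 1
~(β | (α <-> α)) = ~1 = 0
((((γ -> γ) -> (α <-> γ)) <-> ((γ -> β) | ~α)) -> (((α -> γ) <-> (γ | β)) | ((α <-> γ) <-> (γ -> γ)))) <-> ~(β | (α <-> α)) = 1 <-> 0 = 0

0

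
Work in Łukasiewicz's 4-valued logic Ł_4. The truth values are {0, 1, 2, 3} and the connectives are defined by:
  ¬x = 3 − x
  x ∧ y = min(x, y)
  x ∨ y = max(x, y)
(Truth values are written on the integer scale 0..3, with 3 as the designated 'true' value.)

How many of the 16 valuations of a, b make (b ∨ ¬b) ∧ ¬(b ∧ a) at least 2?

a = 0, b = 0 ↦ 3  ≥
a = 0, b = 1 ↦ 2  ≥
a = 0, b = 2 ↦ 2  ≥
a = 0, b = 3 ↦ 3  ≥
a = 1, b = 0 ↦ 3  ≥
a = 1, b = 1 ↦ 2  ≥
a = 1, b = 2 ↦ 2  ≥
a = 1, b = 3 ↦ 2  ≥
a = 2, b = 0 ↦ 3  ≥
a = 2, b = 1 ↦ 2  ≥
a = 2, b = 2 ↦ 1  <
a = 2, b = 3 ↦ 1  <
a = 3, b = 0 ↦ 3  ≥
a = 3, b = 1 ↦ 2  ≥
a = 3, b = 2 ↦ 1  <
a = 3, b = 3 ↦ 0  <
So 12 of the 16 assignments meet the threshold.

12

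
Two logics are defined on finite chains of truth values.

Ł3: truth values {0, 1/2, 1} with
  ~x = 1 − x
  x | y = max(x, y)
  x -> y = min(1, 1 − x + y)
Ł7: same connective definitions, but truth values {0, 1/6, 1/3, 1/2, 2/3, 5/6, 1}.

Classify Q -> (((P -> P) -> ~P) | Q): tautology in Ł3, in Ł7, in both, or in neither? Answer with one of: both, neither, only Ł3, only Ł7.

both

In Ł3: every assignment gives 1 — tautology.
In Ł7: every assignment gives 1 — tautology.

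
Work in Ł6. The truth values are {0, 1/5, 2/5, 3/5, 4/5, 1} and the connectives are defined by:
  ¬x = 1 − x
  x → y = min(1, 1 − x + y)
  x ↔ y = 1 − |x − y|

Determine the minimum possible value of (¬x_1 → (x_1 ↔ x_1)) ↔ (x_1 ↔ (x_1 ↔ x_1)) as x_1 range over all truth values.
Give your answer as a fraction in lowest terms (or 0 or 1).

0

Take x_1 = 0:
¬x_1 = ¬0 = 1
x_1 ↔ x_1 = 0 ↔ 0 = 1
¬x_1 → (x_1 ↔ x_1) = 1 → 1 = 1
x_1 ↔ x_1 = 0 ↔ 0 = 1
x_1 ↔ (x_1 ↔ x_1) = 0 ↔ 1 = 0
(¬x_1 → (x_1 ↔ x_1)) ↔ (x_1 ↔ (x_1 ↔ x_1)) = 1 ↔ 0 = 0
No assignment yields a value below 0, so this is the minimum.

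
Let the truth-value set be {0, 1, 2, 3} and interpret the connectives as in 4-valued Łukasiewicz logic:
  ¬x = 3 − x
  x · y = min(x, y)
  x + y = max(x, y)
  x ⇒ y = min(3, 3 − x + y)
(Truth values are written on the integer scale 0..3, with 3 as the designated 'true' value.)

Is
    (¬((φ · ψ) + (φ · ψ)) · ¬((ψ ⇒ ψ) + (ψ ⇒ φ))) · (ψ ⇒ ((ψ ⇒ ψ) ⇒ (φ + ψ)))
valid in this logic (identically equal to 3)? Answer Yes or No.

Counterexample: take φ = 0, ψ = 0.
φ · ψ = 0 · 0 = 0
φ · ψ = 0 · 0 = 0
(φ · ψ) + (φ · ψ) = 0 + 0 = 0
¬((φ · ψ) + (φ · ψ)) = ¬0 = 3
ψ ⇒ ψ = 0 ⇒ 0 = 3
ψ ⇒ φ = 0 ⇒ 0 = 3
(ψ ⇒ ψ) + (ψ ⇒ φ) = 3 + 3 = 3
¬((ψ ⇒ ψ) + (ψ ⇒ φ)) = ¬3 = 0
¬((φ · ψ) + (φ · ψ)) · ¬((ψ ⇒ ψ) + (ψ ⇒ φ)) = 3 · 0 = 0
ψ ⇒ ψ = 0 ⇒ 0 = 3
φ + ψ = 0 + 0 = 0
(ψ ⇒ ψ) ⇒ (φ + ψ) = 3 ⇒ 0 = 0
ψ ⇒ ((ψ ⇒ ψ) ⇒ (φ + ψ)) = 0 ⇒ 0 = 3
(¬((φ · ψ) + (φ · ψ)) · ¬((ψ ⇒ ψ) + (ψ ⇒ φ))) · (ψ ⇒ ((ψ ⇒ ψ) ⇒ (φ + ψ))) = 0 · 3 = 0
This gives 0 ≠ 3.

No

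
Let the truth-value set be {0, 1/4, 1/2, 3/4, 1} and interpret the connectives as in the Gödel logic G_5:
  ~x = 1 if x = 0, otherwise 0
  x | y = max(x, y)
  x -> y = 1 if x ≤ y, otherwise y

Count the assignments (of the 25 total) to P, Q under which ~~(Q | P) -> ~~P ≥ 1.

value 1: 21 assignments (counts)
value 0: 4 assignments
So 21 of the 25 assignments meet the threshold.

21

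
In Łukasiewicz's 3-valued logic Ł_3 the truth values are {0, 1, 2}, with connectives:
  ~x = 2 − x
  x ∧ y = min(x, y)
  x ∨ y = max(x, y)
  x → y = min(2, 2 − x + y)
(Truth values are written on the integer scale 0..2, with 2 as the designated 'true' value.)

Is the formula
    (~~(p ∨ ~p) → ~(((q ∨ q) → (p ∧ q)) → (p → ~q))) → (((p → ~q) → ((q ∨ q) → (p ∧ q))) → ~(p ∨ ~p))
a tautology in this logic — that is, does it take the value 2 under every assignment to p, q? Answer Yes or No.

Counterexample: take p = 2, q = 1.
~p = ~2 = 0
p ∨ ~p = 2 ∨ 0 = 2
~(p ∨ ~p) = ~2 = 0
~~(p ∨ ~p) = ~0 = 2
q ∨ q = 1 ∨ 1 = 1
p ∧ q = 2 ∧ 1 = 1
(q ∨ q) → (p ∧ q) = 1 → 1 = 2
~q = ~1 = 1
p → ~q = 2 → 1 = 1
((q ∨ q) → (p ∧ q)) → (p → ~q) = 2 → 1 = 1
~(((q ∨ q) → (p ∧ q)) → (p → ~q)) = ~1 = 1
~~(p ∨ ~p) → ~(((q ∨ q) → (p ∧ q)) → (p → ~q)) = 2 → 1 = 1
~q = ~1 = 1
p → ~q = 2 → 1 = 1
q ∨ q = 1 ∨ 1 = 1
p ∧ q = 2 ∧ 1 = 1
(q ∨ q) → (p ∧ q) = 1 → 1 = 2
(p → ~q) → ((q ∨ q) → (p ∧ q)) = 1 → 2 = 2
~p = ~2 = 0
p ∨ ~p = 2 ∨ 0 = 2
~(p ∨ ~p) = ~2 = 0
((p → ~q) → ((q ∨ q) → (p ∧ q))) → ~(p ∨ ~p) = 2 → 0 = 0
(~~(p ∨ ~p) → ~(((q ∨ q) → (p ∧ q)) → (p → ~q))) → (((p → ~q) → ((q ∨ q) → (p ∧ q))) → ~(p ∨ ~p)) = 1 → 0 = 1
This gives 1 ≠ 2.

No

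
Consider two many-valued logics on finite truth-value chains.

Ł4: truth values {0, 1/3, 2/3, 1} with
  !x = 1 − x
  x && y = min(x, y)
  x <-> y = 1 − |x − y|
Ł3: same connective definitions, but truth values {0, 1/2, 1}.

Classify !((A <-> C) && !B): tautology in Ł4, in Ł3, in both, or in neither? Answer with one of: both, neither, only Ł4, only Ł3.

In Ł4: at A = 0, B = 0, C = 0 the value is 0 — not a tautology.
In Ł3: at A = 0, B = 0, C = 0 the value is 0 — not a tautology.

neither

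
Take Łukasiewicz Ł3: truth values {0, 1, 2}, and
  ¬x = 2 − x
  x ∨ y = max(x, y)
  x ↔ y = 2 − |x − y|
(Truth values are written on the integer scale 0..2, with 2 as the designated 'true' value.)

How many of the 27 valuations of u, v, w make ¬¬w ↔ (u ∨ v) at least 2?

value 2: 9 assignments (counts)
value 1: 12 assignments
value 0: 6 assignments
So 9 of the 27 assignments meet the threshold.

9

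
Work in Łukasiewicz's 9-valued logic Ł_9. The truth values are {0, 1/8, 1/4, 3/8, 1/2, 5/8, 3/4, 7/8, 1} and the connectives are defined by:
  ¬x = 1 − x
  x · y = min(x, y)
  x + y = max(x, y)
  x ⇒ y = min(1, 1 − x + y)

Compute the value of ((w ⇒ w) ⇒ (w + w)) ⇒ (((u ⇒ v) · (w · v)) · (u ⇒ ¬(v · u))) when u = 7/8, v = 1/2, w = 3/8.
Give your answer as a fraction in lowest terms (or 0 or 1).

w ⇒ w = 3/8 ⇒ 3/8 = 1
w + w = 3/8 + 3/8 = 3/8
(w ⇒ w) ⇒ (w + w) = 1 ⇒ 3/8 = 3/8
u ⇒ v = 7/8 ⇒ 1/2 = 5/8
w · v = 3/8 · 1/2 = 3/8
(u ⇒ v) · (w · v) = 5/8 · 3/8 = 3/8
v · u = 1/2 · 7/8 = 1/2
¬(v · u) = ¬1/2 = 1/2
u ⇒ ¬(v · u) = 7/8 ⇒ 1/2 = 5/8
((u ⇒ v) · (w · v)) · (u ⇒ ¬(v · u)) = 3/8 · 5/8 = 3/8
((w ⇒ w) ⇒ (w + w)) ⇒ (((u ⇒ v) · (w · v)) · (u ⇒ ¬(v · u))) = 3/8 ⇒ 3/8 = 1

1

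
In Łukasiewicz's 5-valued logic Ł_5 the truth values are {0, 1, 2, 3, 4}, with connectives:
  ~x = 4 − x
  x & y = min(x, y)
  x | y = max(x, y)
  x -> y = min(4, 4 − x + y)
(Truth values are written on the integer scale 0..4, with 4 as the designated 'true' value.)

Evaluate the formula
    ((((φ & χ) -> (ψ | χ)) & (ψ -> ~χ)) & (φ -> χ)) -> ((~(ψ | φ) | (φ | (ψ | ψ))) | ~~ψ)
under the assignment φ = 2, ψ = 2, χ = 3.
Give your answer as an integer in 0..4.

φ & χ = 2 & 3 = 2
ψ | χ = 2 | 3 = 3
(φ & χ) -> (ψ | χ) = 2 -> 3 = 4
~χ = ~3 = 1
ψ -> ~χ = 2 -> 1 = 3
((φ & χ) -> (ψ | χ)) & (ψ -> ~χ) = 4 & 3 = 3
φ -> χ = 2 -> 3 = 4
(((φ & χ) -> (ψ | χ)) & (ψ -> ~χ)) & (φ -> χ) = 3 & 4 = 3
ψ | φ = 2 | 2 = 2
~(ψ | φ) = ~2 = 2
ψ | ψ = 2 | 2 = 2
φ | (ψ | ψ) = 2 | 2 = 2
~(ψ | φ) | (φ | (ψ | ψ)) = 2 | 2 = 2
~ψ = ~2 = 2
~~ψ = ~2 = 2
(~(ψ | φ) | (φ | (ψ | ψ))) | ~~ψ = 2 | 2 = 2
((((φ & χ) -> (ψ | χ)) & (ψ -> ~χ)) & (φ -> χ)) -> ((~(ψ | φ) | (φ | (ψ | ψ))) | ~~ψ) = 3 -> 2 = 3

3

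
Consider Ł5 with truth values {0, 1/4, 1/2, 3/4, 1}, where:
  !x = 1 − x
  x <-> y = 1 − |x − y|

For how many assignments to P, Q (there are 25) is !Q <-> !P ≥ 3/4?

value 1: 5 assignments (counts)
value 3/4: 8 assignments (counts)
value 1/2: 6 assignments
value 1/4: 4 assignments
value 0: 2 assignments
So 13 of the 25 assignments meet the threshold.

13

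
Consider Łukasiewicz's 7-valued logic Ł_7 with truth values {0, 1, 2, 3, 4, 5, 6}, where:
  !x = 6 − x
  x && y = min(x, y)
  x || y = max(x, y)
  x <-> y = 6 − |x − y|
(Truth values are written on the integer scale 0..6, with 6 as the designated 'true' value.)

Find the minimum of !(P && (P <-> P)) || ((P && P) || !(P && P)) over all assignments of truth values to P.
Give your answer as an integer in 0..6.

Take P = 3:
P <-> P = 3 <-> 3 = 6
P && (P <-> P) = 3 && 6 = 3
!(P && (P <-> P)) = !3 = 3
P && P = 3 && 3 = 3
P && P = 3 && 3 = 3
!(P && P) = !3 = 3
(P && P) || !(P && P) = 3 || 3 = 3
!(P && (P <-> P)) || ((P && P) || !(P && P)) = 3 || 3 = 3
No assignment yields a value below 3, so this is the minimum.

3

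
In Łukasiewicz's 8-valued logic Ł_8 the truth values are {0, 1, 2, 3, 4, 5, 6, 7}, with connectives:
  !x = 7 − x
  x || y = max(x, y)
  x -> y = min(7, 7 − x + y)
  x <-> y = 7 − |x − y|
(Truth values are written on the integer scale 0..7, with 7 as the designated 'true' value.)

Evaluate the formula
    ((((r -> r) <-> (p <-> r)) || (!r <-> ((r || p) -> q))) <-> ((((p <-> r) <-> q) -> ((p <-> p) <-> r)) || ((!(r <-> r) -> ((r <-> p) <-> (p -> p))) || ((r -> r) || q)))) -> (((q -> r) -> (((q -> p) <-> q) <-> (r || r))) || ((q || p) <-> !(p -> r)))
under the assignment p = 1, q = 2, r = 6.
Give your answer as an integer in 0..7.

7

r -> r = 6 -> 6 = 7
p <-> r = 1 <-> 6 = 2
(r -> r) <-> (p <-> r) = 7 <-> 2 = 2
!r = !6 = 1
r || p = 6 || 1 = 6
(r || p) -> q = 6 -> 2 = 3
!r <-> ((r || p) -> q) = 1 <-> 3 = 5
((r -> r) <-> (p <-> r)) || (!r <-> ((r || p) -> q)) = 2 || 5 = 5
p <-> r = 1 <-> 6 = 2
(p <-> r) <-> q = 2 <-> 2 = 7
p <-> p = 1 <-> 1 = 7
(p <-> p) <-> r = 7 <-> 6 = 6
((p <-> r) <-> q) -> ((p <-> p) <-> r) = 7 -> 6 = 6
r <-> r = 6 <-> 6 = 7
!(r <-> r) = !7 = 0
r <-> p = 6 <-> 1 = 2
p -> p = 1 -> 1 = 7
(r <-> p) <-> (p -> p) = 2 <-> 7 = 2
!(r <-> r) -> ((r <-> p) <-> (p -> p)) = 0 -> 2 = 7
r -> r = 6 -> 6 = 7
(r -> r) || q = 7 || 2 = 7
(!(r <-> r) -> ((r <-> p) <-> (p -> p))) || ((r -> r) || q) = 7 || 7 = 7
(((p <-> r) <-> q) -> ((p <-> p) <-> r)) || ((!(r <-> r) -> ((r <-> p) <-> (p -> p))) || ((r -> r) || q)) = 6 || 7 = 7
(((r -> r) <-> (p <-> r)) || (!r <-> ((r || p) -> q))) <-> ((((p <-> r) <-> q) -> ((p <-> p) <-> r)) || ((!(r <-> r) -> ((r <-> p) <-> (p -> p))) || ((r -> r) || q))) = 5 <-> 7 = 5
q -> r = 2 -> 6 = 7
q -> p = 2 -> 1 = 6
(q -> p) <-> q = 6 <-> 2 = 3
r || r = 6 || 6 = 6
((q -> p) <-> q) <-> (r || r) = 3 <-> 6 = 4
(q -> r) -> (((q -> p) <-> q) <-> (r || r)) = 7 -> 4 = 4
q || p = 2 || 1 = 2
p -> r = 1 -> 6 = 7
!(p -> r) = !7 = 0
(q || p) <-> !(p -> r) = 2 <-> 0 = 5
((q -> r) -> (((q -> p) <-> q) <-> (r || r))) || ((q || p) <-> !(p -> r)) = 4 || 5 = 5
((((r -> r) <-> (p <-> r)) || (!r <-> ((r || p) -> q))) <-> ((((p <-> r) <-> q) -> ((p <-> p) <-> r)) || ((!(r <-> r) -> ((r <-> p) <-> (p -> p))) || ((r -> r) || q)))) -> (((q -> r) -> (((q -> p) <-> q) <-> (r || r))) || ((q || p) <-> !(p -> r))) = 5 -> 5 = 7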